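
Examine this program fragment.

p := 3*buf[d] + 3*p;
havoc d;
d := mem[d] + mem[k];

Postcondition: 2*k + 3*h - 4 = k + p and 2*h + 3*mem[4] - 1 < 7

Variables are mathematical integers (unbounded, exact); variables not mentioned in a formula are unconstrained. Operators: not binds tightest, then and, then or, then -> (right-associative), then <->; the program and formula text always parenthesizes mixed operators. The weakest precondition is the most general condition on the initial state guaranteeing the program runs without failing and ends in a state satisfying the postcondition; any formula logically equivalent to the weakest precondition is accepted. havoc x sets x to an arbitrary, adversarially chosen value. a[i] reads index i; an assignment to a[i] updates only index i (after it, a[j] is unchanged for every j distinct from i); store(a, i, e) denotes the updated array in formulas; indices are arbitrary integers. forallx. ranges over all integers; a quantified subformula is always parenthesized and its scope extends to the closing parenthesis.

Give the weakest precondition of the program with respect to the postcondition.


Working backward. After the program, the postcondition 2*k + 3*h - 4 = k + p and 2*h + 3*mem[4] - 1 < 7 must hold; in canonical form it is 3*h + k = p + 4 and 3*mem[4] + 2*h < 8.
Before d := mem[d] + mem[k]: 3*h + k = p + 4 and 3*mem[4] + 2*h < 8
Before havoc d: 3*h + k = p + 4 and 3*mem[4] + 2*h < 8
Before p := 3*buf[d] + 3*p: 3*h + k = 3*buf[d] + 3*p + 4 and 3*mem[4] + 2*h < 8
Answer: WP = 3*h + k = 3*buf[d] + 3*p + 4 and 3*mem[4] + 2*h < 8


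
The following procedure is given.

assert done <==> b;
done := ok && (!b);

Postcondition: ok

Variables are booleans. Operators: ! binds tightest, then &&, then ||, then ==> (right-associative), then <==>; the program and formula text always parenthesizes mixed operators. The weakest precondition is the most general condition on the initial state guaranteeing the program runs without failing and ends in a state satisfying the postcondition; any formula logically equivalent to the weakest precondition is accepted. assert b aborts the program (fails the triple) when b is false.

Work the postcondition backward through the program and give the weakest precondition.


Working backward. After the program, ok must hold.
Before done := ok && (!b): ok
Before assert done <==> b: (done <==> b) && ok
Answer: WP = (done <==> b) && ok


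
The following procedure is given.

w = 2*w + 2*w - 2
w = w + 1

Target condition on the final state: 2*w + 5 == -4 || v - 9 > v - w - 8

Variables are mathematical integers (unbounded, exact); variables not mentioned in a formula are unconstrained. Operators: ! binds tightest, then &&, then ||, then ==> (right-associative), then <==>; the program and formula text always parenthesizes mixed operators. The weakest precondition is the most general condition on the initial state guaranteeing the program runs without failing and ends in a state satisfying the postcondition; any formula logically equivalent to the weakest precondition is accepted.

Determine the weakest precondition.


Working backward. After the program, the postcondition 2*w + 5 == -4 || v - 9 > v - w - 8 must hold; in canonical form it is 2*w == -9 || w > 1.
Before w := w + 1: 2*w == -11 || w > 0
Before w := 2*w + 2*w - 2: 8*w == -7 || 4*w > 2
Answer: WP = 8*w == -7 || 4*w > 2


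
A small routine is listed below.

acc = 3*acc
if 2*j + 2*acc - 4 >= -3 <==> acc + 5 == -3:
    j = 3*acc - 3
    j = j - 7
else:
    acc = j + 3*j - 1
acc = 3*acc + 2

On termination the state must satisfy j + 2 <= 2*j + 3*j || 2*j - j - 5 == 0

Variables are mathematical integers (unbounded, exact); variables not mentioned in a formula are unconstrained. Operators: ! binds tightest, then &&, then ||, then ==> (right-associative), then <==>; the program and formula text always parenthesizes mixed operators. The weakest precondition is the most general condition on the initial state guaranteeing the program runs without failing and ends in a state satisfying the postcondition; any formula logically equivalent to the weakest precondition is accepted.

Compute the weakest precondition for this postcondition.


Working backward. After the program, the postcondition j + 2 <= 2*j + 3*j || 2*j - j - 5 == 0 must hold; in canonical form it is 4*j >= 2 || j == 5.
Before acc := 3*acc + 2: 4*j >= 2 || j == 5
Then branch requires 12*acc >= 42 || 3*acc == 15; else branch requires 4*j >= 2 || j == 5.
Before the if: ((2*acc + 2*j >= 1 <==> acc == -8) ==> (12*acc >= 42 || 3*acc == 15)) && ((!(2*acc + 2*j >= 1 <==> acc == -8)) ==> (4*j >= 2 || j == 5))
Before acc := 3*acc: ((6*acc + 2*j >= 1 <==> 3*acc == -8) ==> (36*acc >= 42 || 9*acc == 15)) && ((!(6*acc + 2*j >= 1 <==> 3*acc == -8)) ==> (4*j >= 2 || j == 5))
Answer: WP = ((6*acc + 2*j >= 1 <==> 3*acc == -8) ==> (36*acc >= 42 || 9*acc == 15)) && ((!(6*acc + 2*j >= 1 <==> 3*acc == -8)) ==> (4*j >= 2 || j == 5))


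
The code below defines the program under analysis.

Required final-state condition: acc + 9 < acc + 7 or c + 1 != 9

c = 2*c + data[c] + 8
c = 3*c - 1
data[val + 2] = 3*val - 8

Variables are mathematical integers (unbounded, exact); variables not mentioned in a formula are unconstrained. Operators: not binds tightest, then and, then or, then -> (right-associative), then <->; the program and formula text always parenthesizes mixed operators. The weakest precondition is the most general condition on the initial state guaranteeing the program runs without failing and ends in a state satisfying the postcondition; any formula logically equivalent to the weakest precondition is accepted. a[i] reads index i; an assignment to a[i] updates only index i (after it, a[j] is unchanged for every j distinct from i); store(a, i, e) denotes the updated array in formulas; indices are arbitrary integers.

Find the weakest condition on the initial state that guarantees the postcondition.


Working backward. After the program, the postcondition acc + 9 < acc + 7 or c + 1 != 9 must hold; in canonical form it is c != 8.
Before data[val + 2] := 3*val - 8: c != 8
Before c := 3*c - 1: 3*c != 9
Before c := 2*c + data[c] + 8: 3*data[c] + 6*c != -15
Answer: WP = 3*data[c] + 6*c != -15


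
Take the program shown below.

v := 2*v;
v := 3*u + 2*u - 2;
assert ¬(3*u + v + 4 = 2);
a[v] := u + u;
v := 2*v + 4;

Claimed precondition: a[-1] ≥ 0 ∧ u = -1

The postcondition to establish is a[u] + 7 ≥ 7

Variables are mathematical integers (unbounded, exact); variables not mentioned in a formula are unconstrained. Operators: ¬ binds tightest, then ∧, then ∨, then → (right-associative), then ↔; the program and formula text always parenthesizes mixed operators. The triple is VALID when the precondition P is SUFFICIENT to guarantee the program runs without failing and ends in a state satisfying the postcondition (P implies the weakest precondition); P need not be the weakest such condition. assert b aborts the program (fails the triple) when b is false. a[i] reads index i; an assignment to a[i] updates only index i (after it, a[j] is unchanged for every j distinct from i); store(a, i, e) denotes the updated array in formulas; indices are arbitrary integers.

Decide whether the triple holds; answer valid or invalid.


Working backward. After the program, the postcondition a[u] + 7 ≥ 7 must hold; in canonical form it is a[u] ≥ 0.
Before v := 2*v + 4: a[u] ≥ 0
Before a[v] := u + u: store(a, v, 2*u)[u] ≥ 0
Before assert ¬(3*u + v + 4 = 2): (¬(3*u + v = -2)) ∧ store(a, v, 2*u)[u] ≥ 0
Before v := 3*u + 2*u - 2: (¬(8*u = 0)) ∧ store(a, 5*u - 2, 2*u)[u] ≥ 0
Before v := 2*v: (¬(8*u = 0)) ∧ store(a, 5*u - 2, 2*u)[u] ≥ 0
The weakest precondition is (¬(8*u = 0)) ∧ store(a, 5*u - 2, 2*u)[u] ≥ 0.
Check whether a[-1] ≥ 0 ∧ u = -1 implies it.
Every state satisfying the precondition satisfies the weakest precondition: the implication holds.
Answer: valid


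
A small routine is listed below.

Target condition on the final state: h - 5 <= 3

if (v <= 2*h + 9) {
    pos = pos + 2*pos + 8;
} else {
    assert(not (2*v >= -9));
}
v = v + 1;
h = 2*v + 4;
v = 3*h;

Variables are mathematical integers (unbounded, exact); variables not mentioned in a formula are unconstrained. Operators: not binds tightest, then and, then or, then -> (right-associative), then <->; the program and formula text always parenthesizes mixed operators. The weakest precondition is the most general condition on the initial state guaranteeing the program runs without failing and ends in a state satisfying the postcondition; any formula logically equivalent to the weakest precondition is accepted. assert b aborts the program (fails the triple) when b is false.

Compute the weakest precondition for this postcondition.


Working backward. After the program, the postcondition h - 5 <= 3 must hold; in canonical form it is h <= 8.
Before v := 3*h: h <= 8
Before h := 2*v + 4: 2*v <= 4
Before v := v + 1: 2*v <= 2
Then branch requires 2*v <= 2; else branch requires (not (2*v >= -9)) and 2*v <= 2.
Before the if: (v <= 2*h + 9 -> 2*v <= 2) and ((not (v <= 2*h + 9)) -> ((not (2*v >= -9)) and 2*v <= 2))
Answer: WP = (v <= 2*h + 9 -> 2*v <= 2) and ((not (v <= 2*h + 9)) -> ((not (2*v >= -9)) and 2*v <= 2))


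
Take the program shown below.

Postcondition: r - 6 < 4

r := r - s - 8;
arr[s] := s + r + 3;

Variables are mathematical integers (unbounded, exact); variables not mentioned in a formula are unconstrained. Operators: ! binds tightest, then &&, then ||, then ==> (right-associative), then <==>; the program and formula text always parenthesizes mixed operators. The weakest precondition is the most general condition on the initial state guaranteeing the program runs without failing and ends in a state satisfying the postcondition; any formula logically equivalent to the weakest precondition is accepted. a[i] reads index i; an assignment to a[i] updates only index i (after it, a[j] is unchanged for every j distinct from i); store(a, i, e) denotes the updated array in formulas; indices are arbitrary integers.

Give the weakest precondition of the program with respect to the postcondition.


Working backward. After the program, the postcondition r - 6 < 4 must hold; in canonical form it is r < 10.
Before arr[s] := s + r + 3: r < 10
Before r := r - s - 8: r < s + 18
Answer: WP = r < s + 18


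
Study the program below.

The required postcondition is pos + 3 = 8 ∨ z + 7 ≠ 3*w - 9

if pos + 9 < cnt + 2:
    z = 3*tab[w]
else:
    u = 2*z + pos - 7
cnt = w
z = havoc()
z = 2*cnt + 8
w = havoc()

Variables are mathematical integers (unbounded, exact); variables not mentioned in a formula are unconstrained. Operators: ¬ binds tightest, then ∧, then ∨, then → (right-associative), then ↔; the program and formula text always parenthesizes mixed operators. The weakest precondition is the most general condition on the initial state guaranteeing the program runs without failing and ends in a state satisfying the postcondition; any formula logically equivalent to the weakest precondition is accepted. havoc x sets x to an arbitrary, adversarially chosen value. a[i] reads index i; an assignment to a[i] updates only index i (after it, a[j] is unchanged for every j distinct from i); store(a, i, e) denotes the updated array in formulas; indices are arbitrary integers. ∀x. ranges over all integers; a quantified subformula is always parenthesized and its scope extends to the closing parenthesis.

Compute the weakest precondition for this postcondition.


Working backward. After the program, the postcondition pos + 3 = 8 ∨ z + 7 ≠ 3*w - 9 must hold; in canonical form it is pos = 5 ∨ z ≠ 3*w - 16.
Before havoc w: ∀w_1. (pos = 5 ∨ z ≠ 3*w_1 - 16)
Before z := 2*cnt + 8: ∀w_1. (pos = 5 ∨ 2*cnt ≠ 3*w_1 - 24)
Before havoc z: ∀w_1. (pos = 5 ∨ 2*cnt ≠ 3*w_1 - 24)
Before cnt := w: ∀w_1. (pos = 5 ∨ 2*w ≠ 3*w_1 - 24)
Then branch requires ∀w_1. (pos = 5 ∨ 2*w ≠ 3*w_1 - 24); else branch requires ∀w_1. (pos = 5 ∨ 2*w ≠ 3*w_1 - 24).
Before the if: (pos < cnt - 7 → (∀w_1. (pos = 5 ∨ 2*w ≠ 3*w_1 - 24))) ∧ ((¬(pos < cnt - 7)) → (∀w_1. (pos = 5 ∨ 2*w ≠ 3*w_1 - 24)))
Answer: WP = (pos < cnt - 7 → (∀w_1. (pos = 5 ∨ 2*w ≠ 3*w_1 - 24))) ∧ ((¬(pos < cnt - 7)) → (∀w_1. (pos = 5 ∨ 2*w ≠ 3*w_1 - 24)))


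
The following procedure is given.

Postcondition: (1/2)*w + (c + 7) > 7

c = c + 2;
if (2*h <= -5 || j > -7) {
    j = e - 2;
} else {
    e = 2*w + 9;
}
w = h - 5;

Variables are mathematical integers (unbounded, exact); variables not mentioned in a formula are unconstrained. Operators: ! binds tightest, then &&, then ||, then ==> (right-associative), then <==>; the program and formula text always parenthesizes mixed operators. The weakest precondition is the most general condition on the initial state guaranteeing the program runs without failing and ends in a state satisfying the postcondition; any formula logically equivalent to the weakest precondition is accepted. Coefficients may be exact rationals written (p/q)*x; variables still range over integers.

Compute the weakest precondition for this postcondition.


Working backward. After the program, the postcondition (1/2)*w + (c + 7) > 7 must hold; in canonical form it is c + (1/2)*w > 0.
Before w := h - 5: c + (1/2)*h > 5/2
Then branch requires c + (1/2)*h > 5/2; else branch requires c + (1/2)*h > 5/2.
Before the if: ((2*h <= -5 || j > -7) ==> c + (1/2)*h > 5/2) && ((!(2*h <= -5 || j > -7)) ==> c + (1/2)*h > 5/2)
Before c := c + 2: ((2*h <= -5 || j > -7) ==> c + (1/2)*h > 1/2) && ((!(2*h <= -5 || j > -7)) ==> c + (1/2)*h > 1/2)
Answer: WP = ((2*h <= -5 || j > -7) ==> c + (1/2)*h > 1/2) && ((!(2*h <= -5 || j > -7)) ==> c + (1/2)*h > 1/2)


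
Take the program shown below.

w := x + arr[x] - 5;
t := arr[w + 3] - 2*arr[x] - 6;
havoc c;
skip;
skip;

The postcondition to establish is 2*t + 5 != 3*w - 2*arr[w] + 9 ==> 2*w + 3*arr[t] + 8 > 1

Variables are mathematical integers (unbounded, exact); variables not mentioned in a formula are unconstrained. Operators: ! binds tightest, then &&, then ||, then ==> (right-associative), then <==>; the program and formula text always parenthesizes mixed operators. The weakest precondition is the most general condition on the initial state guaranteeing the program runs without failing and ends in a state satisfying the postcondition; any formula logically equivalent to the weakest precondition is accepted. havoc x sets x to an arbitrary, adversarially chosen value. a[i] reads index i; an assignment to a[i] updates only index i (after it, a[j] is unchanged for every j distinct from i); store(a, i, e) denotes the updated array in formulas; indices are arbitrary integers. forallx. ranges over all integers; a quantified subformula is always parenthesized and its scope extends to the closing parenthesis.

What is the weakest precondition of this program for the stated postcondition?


Working backward. After the program, the postcondition 2*t + 5 != 3*w - 2*arr[w] + 9 ==> 2*w + 3*arr[t] + 8 > 1 must hold; in canonical form it is 2*arr[w] + 2*t != 3*w + 4 ==> 3*arr[t] + 2*w > -7.
Before skip: 2*arr[w] + 2*t != 3*w + 4 ==> 3*arr[t] + 2*w > -7
Before skip: 2*arr[w] + 2*t != 3*w + 4 ==> 3*arr[t] + 2*w > -7
Before havoc c: 2*arr[w] + 2*t != 3*w + 4 ==> 3*arr[t] + 2*w > -7
Before t := arr[w + 3] - 2*arr[x] - 6: 2*arr[w + 3] + 2*arr[w] != 4*arr[x] + 3*w + 16 ==> 3*arr[arr[w + 3] - 2*arr[x] - 6] + 2*w > -7
Before w := x + arr[x] - 5: 2*arr[arr[x] + x - 2] + 2*arr[arr[x] + x - 5] != 7*arr[x] + 3*x + 1 ==> 3*arr[arr[arr[x] + x - 2] - 2*arr[x] - 6] + 2*arr[x] + 2*x > 3
Answer: WP = 2*arr[arr[x] + x - 2] + 2*arr[arr[x] + x - 5] != 7*arr[x] + 3*x + 1 ==> 3*arr[arr[arr[x] + x - 2] - 2*arr[x] - 6] + 2*arr[x] + 2*x > 3


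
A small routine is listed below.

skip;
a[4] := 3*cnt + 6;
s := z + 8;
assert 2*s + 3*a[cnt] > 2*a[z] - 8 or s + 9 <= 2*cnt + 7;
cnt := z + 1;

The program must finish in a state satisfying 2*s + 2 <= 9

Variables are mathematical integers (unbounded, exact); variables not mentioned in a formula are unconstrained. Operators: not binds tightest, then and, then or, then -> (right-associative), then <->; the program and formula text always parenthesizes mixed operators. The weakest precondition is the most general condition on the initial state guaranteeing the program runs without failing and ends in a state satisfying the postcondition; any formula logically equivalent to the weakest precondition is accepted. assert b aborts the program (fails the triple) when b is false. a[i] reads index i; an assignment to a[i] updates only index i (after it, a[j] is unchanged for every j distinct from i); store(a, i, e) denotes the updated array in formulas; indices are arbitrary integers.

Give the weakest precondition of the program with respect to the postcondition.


Working backward. After the program, the postcondition 2*s + 2 <= 9 must hold; in canonical form it is 2*s <= 7.
Before cnt := z + 1: 2*s <= 7
Before assert 2*s + 3*a[cnt] > 2*a[z] - 8 or s + 9 <= 2*cnt + 7: (3*a[cnt] + 2*s > 2*a[z] - 8 or s <= 2*cnt - 2) and 2*s <= 7
Before s := z + 8: (3*a[cnt] + 2*z > 2*a[z] - 24 or z <= 2*cnt - 10) and 2*z <= -9
Before a[4] := 3*cnt + 6: (3*store(a, 4, 3*cnt + 6)[cnt] + 2*z > 2*store(a, 4, 3*cnt + 6)[z] - 24 or z <= 2*cnt - 10) and 2*z <= -9
Before skip: (3*store(a, 4, 3*cnt + 6)[cnt] + 2*z > 2*store(a, 4, 3*cnt + 6)[z] - 24 or z <= 2*cnt - 10) and 2*z <= -9
Answer: WP = (3*store(a, 4, 3*cnt + 6)[cnt] + 2*z > 2*store(a, 4, 3*cnt + 6)[z] - 24 or z <= 2*cnt - 10) and 2*z <= -9


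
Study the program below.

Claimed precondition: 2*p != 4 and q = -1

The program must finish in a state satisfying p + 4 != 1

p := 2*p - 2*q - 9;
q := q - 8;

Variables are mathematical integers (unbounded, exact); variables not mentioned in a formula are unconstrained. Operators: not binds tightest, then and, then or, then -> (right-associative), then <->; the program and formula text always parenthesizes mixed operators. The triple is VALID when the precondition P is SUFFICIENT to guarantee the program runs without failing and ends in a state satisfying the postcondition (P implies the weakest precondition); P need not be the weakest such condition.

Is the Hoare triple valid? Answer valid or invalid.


Working backward. After the program, the postcondition p + 4 != 1 must hold; in canonical form it is p != -3.
Before q := q - 8: p != -3
Before p := 2*p - 2*q - 9: 2*p != 2*q + 6
The weakest precondition is 2*p != 2*q + 6.
Check whether 2*p != 4 and q = -1 implies it.
Every state satisfying the precondition satisfies the weakest precondition: the implication holds.
Answer: valid


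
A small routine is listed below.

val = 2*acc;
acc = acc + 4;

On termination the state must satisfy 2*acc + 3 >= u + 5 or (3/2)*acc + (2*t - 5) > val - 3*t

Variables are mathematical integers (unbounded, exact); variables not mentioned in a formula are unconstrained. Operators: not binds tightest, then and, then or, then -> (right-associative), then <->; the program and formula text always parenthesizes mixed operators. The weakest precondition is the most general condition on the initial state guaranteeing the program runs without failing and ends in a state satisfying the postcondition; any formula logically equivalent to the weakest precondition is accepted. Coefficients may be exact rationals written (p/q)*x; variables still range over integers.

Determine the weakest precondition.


Working backward. After the program, the postcondition 2*acc + 3 >= u + 5 or (3/2)*acc + (2*t - 5) > val - 3*t must hold; in canonical form it is 2*acc >= u + 2 or (3/2)*acc + 5*t > val + 5.
Before acc := acc + 4: 2*acc >= u - 6 or (3/2)*acc + 5*t > val - 1
Before val := 2*acc: 2*acc >= u - 6 or 5*t > (1/2)*acc - 1
Answer: WP = 2*acc >= u - 6 or 5*t > (1/2)*acc - 1


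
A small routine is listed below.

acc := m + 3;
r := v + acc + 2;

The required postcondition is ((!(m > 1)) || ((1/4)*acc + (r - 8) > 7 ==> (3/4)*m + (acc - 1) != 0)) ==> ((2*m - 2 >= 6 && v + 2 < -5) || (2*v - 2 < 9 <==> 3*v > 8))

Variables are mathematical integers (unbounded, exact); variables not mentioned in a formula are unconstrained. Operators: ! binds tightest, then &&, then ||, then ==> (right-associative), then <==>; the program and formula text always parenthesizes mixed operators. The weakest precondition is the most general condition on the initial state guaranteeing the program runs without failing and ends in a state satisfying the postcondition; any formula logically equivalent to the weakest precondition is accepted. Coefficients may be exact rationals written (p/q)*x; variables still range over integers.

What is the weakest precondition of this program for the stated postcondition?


Working backward. After the program, the postcondition ((!(m > 1)) || ((1/4)*acc + (r - 8) > 7 ==> (3/4)*m + (acc - 1) != 0)) ==> ((2*m - 2 >= 6 && v + 2 < -5) || (2*v - 2 < 9 <==> 3*v > 8)) must hold; in canonical form it is ((!(m > 1)) || ((1/4)*acc + r > 15 ==> acc + (3/4)*m != 1)) ==> ((2*m >= 8 && v < -7) || (2*v < 11 <==> 3*v > 8)).
Before r := v + acc + 2: ((!(m > 1)) || ((5/4)*acc + v > 13 ==> acc + (3/4)*m != 1)) ==> ((2*m >= 8 && v < -7) || (2*v < 11 <==> 3*v > 8))
Before acc := m + 3: ((!(m > 1)) || ((5/4)*m + v > 37/4 ==> (7/4)*m != -2)) ==> ((2*m >= 8 && v < -7) || (2*v < 11 <==> 3*v > 8))
Answer: WP = ((!(m > 1)) || ((5/4)*m + v > 37/4 ==> (7/4)*m != -2)) ==> ((2*m >= 8 && v < -7) || (2*v < 11 <==> 3*v > 8))


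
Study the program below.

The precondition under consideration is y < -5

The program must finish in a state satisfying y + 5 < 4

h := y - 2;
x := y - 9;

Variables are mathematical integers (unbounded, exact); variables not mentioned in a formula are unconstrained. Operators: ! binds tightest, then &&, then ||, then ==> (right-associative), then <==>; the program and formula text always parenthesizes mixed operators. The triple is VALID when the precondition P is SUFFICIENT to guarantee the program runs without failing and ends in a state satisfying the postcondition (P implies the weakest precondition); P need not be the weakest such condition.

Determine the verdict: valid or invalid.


Working backward. After the program, the postcondition y + 5 < 4 must hold; in canonical form it is y < -1.
Before x := y - 9: y < -1
Before h := y - 2: y < -1
The weakest precondition is y < -1.
Check whether y < -5 implies it.
Every state satisfying the precondition satisfies the weakest precondition: the implication holds.
Answer: valid


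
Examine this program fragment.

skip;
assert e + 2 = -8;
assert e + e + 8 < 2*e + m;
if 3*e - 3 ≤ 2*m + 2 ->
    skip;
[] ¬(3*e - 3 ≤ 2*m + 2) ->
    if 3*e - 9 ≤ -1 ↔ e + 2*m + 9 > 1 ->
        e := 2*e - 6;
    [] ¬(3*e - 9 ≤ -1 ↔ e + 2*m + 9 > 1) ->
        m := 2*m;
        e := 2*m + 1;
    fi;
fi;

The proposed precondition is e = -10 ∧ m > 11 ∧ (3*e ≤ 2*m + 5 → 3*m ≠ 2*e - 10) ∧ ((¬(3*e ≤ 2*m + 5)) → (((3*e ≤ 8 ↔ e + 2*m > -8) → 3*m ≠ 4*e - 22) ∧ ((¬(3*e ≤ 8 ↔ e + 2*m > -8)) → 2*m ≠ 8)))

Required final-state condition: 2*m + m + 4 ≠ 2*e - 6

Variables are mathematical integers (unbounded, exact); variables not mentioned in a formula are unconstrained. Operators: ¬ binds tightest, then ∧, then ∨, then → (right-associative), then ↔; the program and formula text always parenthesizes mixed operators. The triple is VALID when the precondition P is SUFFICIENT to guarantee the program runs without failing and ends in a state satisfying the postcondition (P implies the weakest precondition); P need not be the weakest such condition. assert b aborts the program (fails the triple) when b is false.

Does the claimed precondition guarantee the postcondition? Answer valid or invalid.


Working backward. After the program, the postcondition 2*m + m + 4 ≠ 2*e - 6 must hold; in canonical form it is 3*m ≠ 2*e - 10.
Then branch requires 3*m ≠ 2*e - 10; else branch requires ((3*e ≤ 8 ↔ e + 2*m > -8) → 3*m ≠ 4*e - 22) ∧ ((¬(3*e ≤ 8 ↔ e + 2*m > -8)) → 2*m ≠ 8).
Before the if: (3*e ≤ 2*m + 5 → 3*m ≠ 2*e - 10) ∧ ((¬(3*e ≤ 2*m + 5)) → (((3*e ≤ 8 ↔ e + 2*m > -8) → 3*m ≠ 4*e - 22) ∧ ((¬(3*e ≤ 8 ↔ e + 2*m > -8)) → 2*m ≠ 8)))
Before assert e + e + 8 < 2*e + m: m > 8 ∧ (3*e ≤ 2*m + 5 → 3*m ≠ 2*e - 10) ∧ ((¬(3*e ≤ 2*m + 5)) → (((3*e ≤ 8 ↔ e + 2*m > -8) → 3*m ≠ 4*e - 22) ∧ ((¬(3*e ≤ 8 ↔ e + 2*m > -8)) → 2*m ≠ 8)))
Before assert e + 2 = -8: e = -10 ∧ m > 8 ∧ (3*e ≤ 2*m + 5 → 3*m ≠ 2*e - 10) ∧ ((¬(3*e ≤ 2*m + 5)) → (((3*e ≤ 8 ↔ e + 2*m > -8) → 3*m ≠ 4*e - 22) ∧ ((¬(3*e ≤ 8 ↔ e + 2*m > -8)) → 2*m ≠ 8)))
Before skip: e = -10 ∧ m > 8 ∧ (3*e ≤ 2*m + 5 → 3*m ≠ 2*e - 10) ∧ ((¬(3*e ≤ 2*m + 5)) → (((3*e ≤ 8 ↔ e + 2*m > -8) → 3*m ≠ 4*e - 22) ∧ ((¬(3*e ≤ 8 ↔ e + 2*m > -8)) → 2*m ≠ 8)))
The weakest precondition is e = -10 ∧ m > 8 ∧ (3*e ≤ 2*m + 5 → 3*m ≠ 2*e - 10) ∧ ((¬(3*e ≤ 2*m + 5)) → (((3*e ≤ 8 ↔ e + 2*m > -8) → 3*m ≠ 4*e - 22) ∧ ((¬(3*e ≤ 8 ↔ e + 2*m > -8)) → 2*m ≠ 8))).
Check whether e = -10 ∧ m > 11 ∧ (3*e ≤ 2*m + 5 → 3*m ≠ 2*e - 10) ∧ ((¬(3*e ≤ 2*m + 5)) → (((3*e ≤ 8 ↔ e + 2*m > -8) → 3*m ≠ 4*e - 22) ∧ ((¬(3*e ≤ 8 ↔ e + 2*m > -8)) → 2*m ≠ 8))) implies it.
Every state satisfying the precondition satisfies the weakest precondition: the implication holds.
Answer: valid


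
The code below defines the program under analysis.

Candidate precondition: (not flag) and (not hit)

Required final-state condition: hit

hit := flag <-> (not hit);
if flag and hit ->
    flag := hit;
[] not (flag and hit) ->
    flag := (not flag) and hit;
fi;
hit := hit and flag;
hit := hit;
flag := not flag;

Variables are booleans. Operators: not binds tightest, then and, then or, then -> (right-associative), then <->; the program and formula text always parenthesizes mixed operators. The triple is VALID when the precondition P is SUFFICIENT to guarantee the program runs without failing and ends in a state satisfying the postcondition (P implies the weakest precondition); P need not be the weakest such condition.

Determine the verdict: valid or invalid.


Working backward. After the program, hit must hold.
Before flag := not flag: hit
Before hit := hit: hit
Before hit := hit and flag: hit and flag
Then branch requires hit; else branch requires hit and (not flag).
Before the if: ((flag and hit) -> hit) and ((not (flag and hit)) -> (hit and (not flag)))
Before hit := flag <-> (not hit): ((flag and (flag <-> (not hit))) -> (flag <-> (not hit))) and ((not (flag and (flag <-> (not hit)))) -> ((flag <-> (not hit)) and (not flag)))
The weakest precondition is ((flag and (flag <-> (not hit))) -> (flag <-> (not hit))) and ((not (flag and (flag <-> (not hit)))) -> ((flag <-> (not hit)) and (not flag))).
Check whether (not flag) and (not hit) implies it.
Countermodel: at the initial state flag = false, hit = false, the precondition holds but the weakest precondition fails.
Answer: invalid


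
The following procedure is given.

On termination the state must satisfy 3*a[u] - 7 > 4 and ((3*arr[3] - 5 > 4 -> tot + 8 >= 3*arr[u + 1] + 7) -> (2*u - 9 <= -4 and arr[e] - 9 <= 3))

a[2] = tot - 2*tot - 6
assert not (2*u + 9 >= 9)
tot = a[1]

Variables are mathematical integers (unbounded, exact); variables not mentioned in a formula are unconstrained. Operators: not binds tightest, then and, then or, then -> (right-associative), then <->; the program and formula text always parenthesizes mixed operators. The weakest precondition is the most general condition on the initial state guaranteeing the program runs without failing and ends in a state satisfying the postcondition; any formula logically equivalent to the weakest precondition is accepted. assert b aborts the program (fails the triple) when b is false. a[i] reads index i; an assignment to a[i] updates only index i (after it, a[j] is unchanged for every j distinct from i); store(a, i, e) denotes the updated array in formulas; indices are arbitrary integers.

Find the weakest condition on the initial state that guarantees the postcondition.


Working backward. After the program, the postcondition 3*a[u] - 7 > 4 and ((3*arr[3] - 5 > 4 -> tot + 8 >= 3*arr[u + 1] + 7) -> (2*u - 9 <= -4 and arr[e] - 9 <= 3)) must hold; in canonical form it is 3*a[u] > 11 and ((3*arr[3] > 9 -> tot >= 3*arr[u + 1] - 1) -> (2*u <= 5 and arr[e] <= 12)).
Before tot := a[1]: 3*a[u] > 11 and ((3*arr[3] > 9 -> a[1] >= 3*arr[u + 1] - 1) -> (2*u <= 5 and arr[e] <= 12))
Before assert not (2*u + 9 >= 9): (not (2*u >= 0)) and 3*a[u] > 11 and ((3*arr[3] > 9 -> a[1] >= 3*arr[u + 1] - 1) -> (2*u <= 5 and arr[e] <= 12))
Before a[2] := tot - 2*tot - 6: (not (2*u >= 0)) and 3*store(a, 2, -tot - 6)[u] > 11 and ((3*arr[3] > 9 -> a[1] >= 3*arr[u + 1] - 1) -> (2*u <= 5 and arr[e] <= 12))
Answer: WP = (not (2*u >= 0)) and 3*store(a, 2, -tot - 6)[u] > 11 and ((3*arr[3] > 9 -> a[1] >= 3*arr[u + 1] - 1) -> (2*u <= 5 and arr[e] <= 12))


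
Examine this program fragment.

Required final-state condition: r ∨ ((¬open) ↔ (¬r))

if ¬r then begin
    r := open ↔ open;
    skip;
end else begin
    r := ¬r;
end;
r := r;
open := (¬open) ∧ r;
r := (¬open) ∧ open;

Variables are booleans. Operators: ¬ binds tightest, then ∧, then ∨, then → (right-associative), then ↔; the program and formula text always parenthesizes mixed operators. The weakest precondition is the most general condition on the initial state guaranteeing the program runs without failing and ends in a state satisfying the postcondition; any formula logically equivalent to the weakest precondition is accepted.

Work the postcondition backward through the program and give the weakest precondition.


Working backward. After the program, r ∨ ((¬open) ↔ (¬r)) must hold.
Before r := (¬open) ∧ open: ¬open
Before open := (¬open) ∧ r: ¬((¬open) ∧ r)
Before r := r: ¬((¬open) ∧ r)
Then branch requires open; else branch requires ¬((¬open) ∧ (¬r)).
Before the if: ((¬r) → open) ∧ (r → (¬((¬open) ∧ (¬r))))
Answer: WP = ((¬r) → open) ∧ (r → (¬((¬open) ∧ (¬r))))


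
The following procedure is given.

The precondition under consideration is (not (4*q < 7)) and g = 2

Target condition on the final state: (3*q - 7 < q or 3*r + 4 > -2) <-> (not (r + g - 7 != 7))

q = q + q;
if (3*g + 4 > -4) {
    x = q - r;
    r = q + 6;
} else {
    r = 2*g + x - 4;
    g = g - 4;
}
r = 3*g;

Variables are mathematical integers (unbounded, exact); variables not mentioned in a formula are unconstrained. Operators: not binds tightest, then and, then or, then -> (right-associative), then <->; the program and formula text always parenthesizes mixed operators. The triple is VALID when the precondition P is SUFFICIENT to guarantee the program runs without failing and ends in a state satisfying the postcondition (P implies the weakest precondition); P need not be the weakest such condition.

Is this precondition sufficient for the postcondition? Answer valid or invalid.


Working backward. After the program, the postcondition (3*q - 7 < q or 3*r + 4 > -2) <-> (not (r + g - 7 != 7)) must hold; in canonical form it is (2*q < 7 or 3*r > -6) <-> (not (g + r != 14)).
Before r := 3*g: (2*q < 7 or 9*g > -6) <-> (not (4*g != 14))
Then branch requires (2*q < 7 or 9*g > -6) <-> (not (4*g != 14)); else branch requires (2*q < 7 or 9*g > 30) <-> (not (4*g != 30)).
Before the if: (3*g > -8 -> ((2*q < 7 or 9*g > -6) <-> (not (4*g != 14)))) and ((not (3*g > -8)) -> ((2*q < 7 or 9*g > 30) <-> (not (4*g != 30))))
Before q := q + q: (3*g > -8 -> ((4*q < 7 or 9*g > -6) <-> (not (4*g != 14)))) and ((not (3*g > -8)) -> ((4*q < 7 or 9*g > 30) <-> (not (4*g != 30))))
The weakest precondition is (3*g > -8 -> ((4*q < 7 or 9*g > -6) <-> (not (4*g != 14)))) and ((not (3*g > -8)) -> ((4*q < 7 or 9*g > 30) <-> (not (4*g != 30)))).
Check whether (not (4*q < 7)) and g = 2 implies it.
Countermodel: at the initial state g = 2, q = 2, the precondition holds but the weakest precondition fails.
Answer: invalid


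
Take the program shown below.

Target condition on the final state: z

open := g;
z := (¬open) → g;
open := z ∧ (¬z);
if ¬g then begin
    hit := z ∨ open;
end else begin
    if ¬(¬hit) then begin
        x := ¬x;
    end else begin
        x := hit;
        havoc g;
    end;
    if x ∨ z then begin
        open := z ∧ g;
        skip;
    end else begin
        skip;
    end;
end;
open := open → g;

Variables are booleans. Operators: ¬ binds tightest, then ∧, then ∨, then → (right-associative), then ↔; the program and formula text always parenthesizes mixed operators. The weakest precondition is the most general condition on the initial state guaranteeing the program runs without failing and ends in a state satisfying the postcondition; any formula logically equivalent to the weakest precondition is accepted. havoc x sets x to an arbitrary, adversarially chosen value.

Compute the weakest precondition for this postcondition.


Working backward. After the program, z must hold.
Before open := open → g: z
Then branch requires z; else branch requires (hit → ((((¬x) ∨ z) → z) ∧ ((¬((¬x) ∨ z)) → z))) ∧ ((¬hit) → (((hit ∨ z) → z) ∧ ((¬(hit ∨ z)) → z))).
Before the if: ((¬g) → z) ∧ (g → ((hit → ((((¬x) ∨ z) → z) ∧ ((¬((¬x) ∨ z)) → z))) ∧ ((¬hit) → (((hit ∨ z) → z) ∧ ((¬(hit ∨ z)) → z)))))
Before open := z ∧ (¬z): ((¬g) → z) ∧ (g → ((hit → ((((¬x) ∨ z) → z) ∧ ((¬((¬x) ∨ z)) → z))) ∧ ((¬hit) → (((hit ∨ z) → z) ∧ ((¬(hit ∨ z)) → z)))))
Before z := (¬open) → g: ((¬g) → ((¬open) → g)) ∧ (g → ((hit → ((((¬x) ∨ ((¬open) → g)) → ((¬open) → g)) ∧ ((¬((¬x) ∨ ((¬open) → g))) → ((¬open) → g)))) ∧ ((¬hit) → (((hit ∨ ((¬open) → g)) → ((¬open) → g)) ∧ ((¬(hit ∨ ((¬open) → g))) → ((¬open) → g))))))
Before open := g: ((¬g) → ((¬g) → g)) ∧ (g → ((hit → ((((¬x) ∨ ((¬g) → g)) → ((¬g) → g)) ∧ ((¬((¬x) ∨ ((¬g) → g))) → ((¬g) → g)))) ∧ ((¬hit) → (((hit ∨ ((¬g) → g)) → ((¬g) → g)) ∧ ((¬(hit ∨ ((¬g) → g))) → ((¬g) → g))))))
Answer: WP = ((¬g) → ((¬g) → g)) ∧ (g → ((hit → ((((¬x) ∨ ((¬g) → g)) → ((¬g) → g)) ∧ ((¬((¬x) ∨ ((¬g) → g))) → ((¬g) → g)))) ∧ ((¬hit) → (((hit ∨ ((¬g) → g)) → ((¬g) → g)) ∧ ((¬(hit ∨ ((¬g) → g))) → ((¬g) → g))))))


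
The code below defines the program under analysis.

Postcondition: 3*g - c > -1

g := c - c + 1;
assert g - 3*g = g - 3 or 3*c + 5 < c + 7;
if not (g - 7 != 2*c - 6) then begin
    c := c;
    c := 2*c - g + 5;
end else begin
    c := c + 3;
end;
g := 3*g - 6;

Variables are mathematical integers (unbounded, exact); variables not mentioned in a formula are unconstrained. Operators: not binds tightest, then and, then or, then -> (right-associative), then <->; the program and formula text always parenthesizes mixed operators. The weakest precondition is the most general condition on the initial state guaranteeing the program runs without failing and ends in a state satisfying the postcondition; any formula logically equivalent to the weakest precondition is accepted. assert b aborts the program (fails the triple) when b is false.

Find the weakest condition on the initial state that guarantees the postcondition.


Working backward. After the program, the postcondition 3*g - c > -1 must hold; in canonical form it is 3*g > c - 1.
Before g := 3*g - 6: 9*g > c + 17
Then branch requires 10*g > 2*c + 22; else branch requires 9*g > c + 20.
Before the if: ((not (g != 2*c + 1)) -> 10*g > 2*c + 22) and (g != 2*c + 1 -> 9*g > c + 20)
Before assert g - 3*g = g - 3 or 3*c + 5 < c + 7: (3*g = 3 or 2*c < 2) and ((not (g != 2*c + 1)) -> 10*g > 2*c + 22) and (g != 2*c + 1 -> 9*g > c + 20)
Before g := c - c + 1: ((not (2*c != 0)) -> 2*c < -12) and (2*c != 0 -> c < -11)
Answer: WP = ((not (2*c != 0)) -> 2*c < -12) and (2*c != 0 -> c < -11)


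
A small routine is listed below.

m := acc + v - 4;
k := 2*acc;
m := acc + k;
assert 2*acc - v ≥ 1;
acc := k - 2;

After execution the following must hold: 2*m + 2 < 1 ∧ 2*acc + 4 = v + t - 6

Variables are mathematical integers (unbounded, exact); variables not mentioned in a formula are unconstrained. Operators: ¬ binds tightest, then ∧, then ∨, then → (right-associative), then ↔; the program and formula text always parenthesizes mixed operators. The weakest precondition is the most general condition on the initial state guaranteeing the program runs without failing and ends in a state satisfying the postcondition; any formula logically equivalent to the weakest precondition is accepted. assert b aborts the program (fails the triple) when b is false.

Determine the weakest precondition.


Working backward. After the program, the postcondition 2*m + 2 < 1 ∧ 2*acc + 4 = v + t - 6 must hold; in canonical form it is 2*m < -1 ∧ 2*acc = t + v - 10.
Before acc := k - 2: 2*m < -1 ∧ 2*k = t + v - 6
Before assert 2*acc - v ≥ 1: 2*acc ≥ v + 1 ∧ 2*m < -1 ∧ 2*k = t + v - 6
Before m := acc + k: 2*acc ≥ v + 1 ∧ 2*acc + 2*k < -1 ∧ 2*k = t + v - 6
Before k := 2*acc: 2*acc ≥ v + 1 ∧ 6*acc < -1 ∧ 4*acc = t + v - 6
Before m := acc + v - 4: 2*acc ≥ v + 1 ∧ 6*acc < -1 ∧ 4*acc = t + v - 6
Answer: WP = 2*acc ≥ v + 1 ∧ 6*acc < -1 ∧ 4*acc = t + v - 6


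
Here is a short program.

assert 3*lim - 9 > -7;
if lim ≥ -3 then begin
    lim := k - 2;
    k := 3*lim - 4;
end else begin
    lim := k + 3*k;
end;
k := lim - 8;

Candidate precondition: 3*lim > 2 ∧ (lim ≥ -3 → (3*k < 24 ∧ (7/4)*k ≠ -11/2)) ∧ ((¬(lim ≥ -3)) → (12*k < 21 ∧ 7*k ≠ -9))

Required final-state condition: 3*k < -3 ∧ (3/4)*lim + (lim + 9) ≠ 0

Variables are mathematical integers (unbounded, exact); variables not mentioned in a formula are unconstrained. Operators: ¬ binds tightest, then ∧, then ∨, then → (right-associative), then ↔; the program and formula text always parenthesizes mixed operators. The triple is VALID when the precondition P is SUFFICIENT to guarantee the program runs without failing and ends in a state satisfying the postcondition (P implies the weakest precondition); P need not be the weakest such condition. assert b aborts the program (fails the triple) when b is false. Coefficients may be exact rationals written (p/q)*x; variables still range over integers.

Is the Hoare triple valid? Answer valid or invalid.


Working backward. After the program, the postcondition 3*k < -3 ∧ (3/4)*lim + (lim + 9) ≠ 0 must hold; in canonical form it is 3*k < -3 ∧ (7/4)*lim ≠ -9.
Before k := lim - 8: 3*lim < 21 ∧ (7/4)*lim ≠ -9
Then branch requires 3*k < 27 ∧ (7/4)*k ≠ -11/2; else branch requires 12*k < 21 ∧ 7*k ≠ -9.
Before the if: (lim ≥ -3 → (3*k < 27 ∧ (7/4)*k ≠ -11/2)) ∧ ((¬(lim ≥ -3)) → (12*k < 21 ∧ 7*k ≠ -9))
Before assert 3*lim - 9 > -7: 3*lim > 2 ∧ (lim ≥ -3 → (3*k < 27 ∧ (7/4)*k ≠ -11/2)) ∧ ((¬(lim ≥ -3)) → (12*k < 21 ∧ 7*k ≠ -9))
The weakest precondition is 3*lim > 2 ∧ (lim ≥ -3 → (3*k < 27 ∧ (7/4)*k ≠ -11/2)) ∧ ((¬(lim ≥ -3)) → (12*k < 21 ∧ 7*k ≠ -9)).
Check whether 3*lim > 2 ∧ (lim ≥ -3 → (3*k < 24 ∧ (7/4)*k ≠ -11/2)) ∧ ((¬(lim ≥ -3)) → (12*k < 21 ∧ 7*k ≠ -9)) implies it.
Every state satisfying the precondition satisfies the weakest precondition: the implication holds.
Answer: valid


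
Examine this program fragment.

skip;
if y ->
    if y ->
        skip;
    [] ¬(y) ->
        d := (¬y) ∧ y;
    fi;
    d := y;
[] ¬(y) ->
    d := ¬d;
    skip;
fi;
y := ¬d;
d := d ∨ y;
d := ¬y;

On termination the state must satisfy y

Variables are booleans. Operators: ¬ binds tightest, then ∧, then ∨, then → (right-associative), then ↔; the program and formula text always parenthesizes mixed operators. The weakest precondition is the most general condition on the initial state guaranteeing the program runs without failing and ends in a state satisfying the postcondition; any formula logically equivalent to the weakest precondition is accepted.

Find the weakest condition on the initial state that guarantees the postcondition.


Working backward. After the program, y must hold.
Before d := ¬y: y
Before d := d ∨ y: y
Before y := ¬d: ¬d
Then branch requires y → (¬y); else branch requires d.
Before the if: (y → (y → (¬y))) ∧ ((¬y) → d)
Before skip: (y → (y → (¬y))) ∧ ((¬y) → d)
Answer: WP = (y → (y → (¬y))) ∧ ((¬y) → d)
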